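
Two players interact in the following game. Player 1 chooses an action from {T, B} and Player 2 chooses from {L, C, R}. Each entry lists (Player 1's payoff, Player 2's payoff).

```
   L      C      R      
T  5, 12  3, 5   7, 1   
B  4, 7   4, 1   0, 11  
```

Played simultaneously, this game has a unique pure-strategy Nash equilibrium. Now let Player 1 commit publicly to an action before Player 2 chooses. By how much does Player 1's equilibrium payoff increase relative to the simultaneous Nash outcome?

Solve by backward induction (Player 1 leads).
- T: Player 2 compares 12, 5, 1 and picks L; Player 1 would get 5.
- B: Player 2 compares 7, 1, 11 and picks R; Player 1 would get 0.
Player 1's induced payoffs are 5, 0, so Player 1 commits to T. Subgame-perfect outcome: (T, L) with payoffs (5, 12).
For the simultaneous game, intersect best replies.
Player 1's best replies: L→T; C→B; R→T.
Player 2's best replies: T→L; B→R.
Only (T, L) has each player best-responding; Nash payoffs (5, 12).
Player 1's commitment gain: 5 − 5 = 0.

0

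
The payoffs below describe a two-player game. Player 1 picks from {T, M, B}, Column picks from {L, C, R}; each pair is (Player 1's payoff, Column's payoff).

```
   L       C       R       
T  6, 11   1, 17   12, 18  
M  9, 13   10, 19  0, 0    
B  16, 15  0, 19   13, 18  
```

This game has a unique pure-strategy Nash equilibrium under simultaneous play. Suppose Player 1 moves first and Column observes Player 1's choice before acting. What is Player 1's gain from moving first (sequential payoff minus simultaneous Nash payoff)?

Backward induction with Player 1 moving first.
- T: BR = R, leader payoff 12.
- M: BR = C, leader payoff 10.
- B: BR = C, leader payoff 0.
Maximizing over 12, 10, 0, Player 1 chooses T. Subgame-perfect outcome: (T, R) with payoffs (12, 18).
For the simultaneous game, intersect best replies.
Player 1's best replies: L→B; C→M; R→B.
Column's best replies: T→R; M→C; B→C.
The unique mutual best reply is (M, C), giving (10, 19).
Player 1's commitment gain: 12 − 10 = 2.

2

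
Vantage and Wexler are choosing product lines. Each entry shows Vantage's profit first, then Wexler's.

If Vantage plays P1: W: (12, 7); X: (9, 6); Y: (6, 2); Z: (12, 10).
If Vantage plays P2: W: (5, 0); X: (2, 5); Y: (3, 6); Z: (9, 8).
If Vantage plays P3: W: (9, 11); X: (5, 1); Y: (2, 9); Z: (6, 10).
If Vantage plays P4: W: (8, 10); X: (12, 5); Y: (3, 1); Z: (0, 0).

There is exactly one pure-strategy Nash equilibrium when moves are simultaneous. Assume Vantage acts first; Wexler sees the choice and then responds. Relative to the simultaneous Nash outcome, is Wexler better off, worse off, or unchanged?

Work backward from Wexler's decision.
- P1: BR = Z, leader payoff 12.
- P2: BR = Z, leader payoff 9.
- P3: BR = W, leader payoff 9.
- P4: BR = W, leader payoff 8.
Maximizing over 12, 9, 9, 8, Vantage chooses P1. Subgame-perfect outcome: (P1, Z) with payoffs (12, 10).
For the simultaneous game, intersect best replies.
Vantage's best replies: W→P1; X→P4; Y→P1; Z→P1.
Wexler's best replies: P1→Z; P2→Z; P3→W; P4→W.
Only (P1, Z) has each player best-responding; Nash payoffs (12, 10).
Wexler earns 10 sequentially versus 10 at the Nash outcome: unchanged.

unchanged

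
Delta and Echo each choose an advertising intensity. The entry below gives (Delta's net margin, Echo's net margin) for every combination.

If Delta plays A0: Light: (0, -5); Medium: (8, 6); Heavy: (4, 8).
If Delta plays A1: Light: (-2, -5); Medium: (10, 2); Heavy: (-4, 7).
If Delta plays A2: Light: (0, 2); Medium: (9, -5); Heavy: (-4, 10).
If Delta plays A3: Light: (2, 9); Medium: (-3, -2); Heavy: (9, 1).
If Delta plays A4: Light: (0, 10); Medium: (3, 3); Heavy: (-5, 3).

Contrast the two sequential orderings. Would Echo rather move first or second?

If Delta leads: Echo's best replies are A0→Heavy, A1→Heavy, A2→Heavy, A3→Light, A4→Light; Delta's induced payoffs 4, -4, -4, 2, 0; outcome (A0, Heavy), payoffs (4, 8).
If Echo leads: Delta's best replies are Light→A3, Medium→A1, Heavy→A3; Echo's induced payoffs 9, 2, 1; outcome (A3, Light), payoffs (2, 9).
Echo gets 9 moving first and 8 moving second, so Echo prefers to move first.

first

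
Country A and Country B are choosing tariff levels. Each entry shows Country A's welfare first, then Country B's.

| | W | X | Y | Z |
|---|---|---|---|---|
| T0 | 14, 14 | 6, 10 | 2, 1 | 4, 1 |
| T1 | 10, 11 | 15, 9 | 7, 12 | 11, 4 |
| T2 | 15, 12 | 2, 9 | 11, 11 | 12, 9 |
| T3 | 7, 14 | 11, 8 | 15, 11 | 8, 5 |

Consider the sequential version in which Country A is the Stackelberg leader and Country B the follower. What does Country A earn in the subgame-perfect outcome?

15

Solve by backward induction (Country A leads).
- T0 → Country B plays W (best of 14, 10, 1, 1); Country A gets 14.
- T1 → Country B plays Y (best of 11, 9, 12, 4); Country A gets 7.
- T2 → Country B plays W (best of 12, 9, 11, 9); Country A gets 15.
- T3 → Country B plays W (best of 14, 8, 11, 5); Country A gets 7.
Maximizing over 14, 7, 15, 7, Country A chooses T2. Subgame-perfect outcome: (T2, W) with payoffs (15, 12).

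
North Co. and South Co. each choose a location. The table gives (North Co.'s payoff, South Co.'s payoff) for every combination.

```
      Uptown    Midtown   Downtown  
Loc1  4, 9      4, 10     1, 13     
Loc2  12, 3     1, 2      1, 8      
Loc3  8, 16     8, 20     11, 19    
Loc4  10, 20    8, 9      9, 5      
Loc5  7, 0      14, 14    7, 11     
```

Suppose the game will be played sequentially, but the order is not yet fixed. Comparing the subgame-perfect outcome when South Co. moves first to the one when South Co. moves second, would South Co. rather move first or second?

first

If North Co. leads: South Co.'s best replies are Loc1→Downtown, Loc2→Downtown, Loc3→Midtown, Loc4→Uptown, Loc5→Midtown; North Co.'s induced payoffs 1, 1, 8, 10, 14; outcome (Loc5, Midtown), payoffs (14, 14).
If South Co. leads: North Co.'s best replies are Uptown→Loc2, Midtown→Loc5, Downtown→Loc3; South Co.'s induced payoffs 3, 14, 19; outcome (Loc3, Downtown), payoffs (11, 19).
South Co. gets 19 moving first and 14 moving second, so South Co. prefers to move first.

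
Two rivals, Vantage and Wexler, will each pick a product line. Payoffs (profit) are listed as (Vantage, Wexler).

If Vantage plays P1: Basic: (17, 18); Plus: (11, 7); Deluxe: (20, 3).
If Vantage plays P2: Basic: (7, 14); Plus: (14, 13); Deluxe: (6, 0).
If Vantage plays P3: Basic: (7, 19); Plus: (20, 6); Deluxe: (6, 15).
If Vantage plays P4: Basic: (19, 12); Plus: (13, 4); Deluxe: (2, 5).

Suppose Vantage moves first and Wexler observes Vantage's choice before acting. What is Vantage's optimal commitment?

Work backward from Wexler's decision.
- P1: BR = Basic, leader payoff 17.
- P2: BR = Basic, leader payoff 7.
- P3: BR = Basic, leader payoff 7.
- P4: BR = Basic, leader payoff 19.
Maximizing over 17, 7, 7, 19, Vantage chooses P4. Subgame-perfect outcome: (P4, Basic) with payoffs (19, 12).

P4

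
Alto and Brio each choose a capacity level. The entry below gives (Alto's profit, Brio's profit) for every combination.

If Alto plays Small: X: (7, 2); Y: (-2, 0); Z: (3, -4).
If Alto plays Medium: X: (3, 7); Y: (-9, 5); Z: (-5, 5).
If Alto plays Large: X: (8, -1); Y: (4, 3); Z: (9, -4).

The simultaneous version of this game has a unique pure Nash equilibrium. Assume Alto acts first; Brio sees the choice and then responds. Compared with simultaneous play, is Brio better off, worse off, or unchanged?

Brio best-responds to each possible Alto move:
- Small: BR = X, leader payoff 7.
- Medium: BR = X, leader payoff 3.
- Large: BR = Y, leader payoff 4.
Maximizing over 7, 3, 4, Alto chooses Small. Subgame-perfect outcome: (Small, X) with payoffs (7, 2).
For the simultaneous game, intersect best replies.
Alto's best replies: X→Large; Y→Large; Z→Large.
Brio's best replies: Small→X; Medium→X; Large→Y.
The unique mutual best reply is (Large, Y), giving (4, 3).
Brio earns 2 sequentially versus 3 at the Nash outcome: worse off.

worse off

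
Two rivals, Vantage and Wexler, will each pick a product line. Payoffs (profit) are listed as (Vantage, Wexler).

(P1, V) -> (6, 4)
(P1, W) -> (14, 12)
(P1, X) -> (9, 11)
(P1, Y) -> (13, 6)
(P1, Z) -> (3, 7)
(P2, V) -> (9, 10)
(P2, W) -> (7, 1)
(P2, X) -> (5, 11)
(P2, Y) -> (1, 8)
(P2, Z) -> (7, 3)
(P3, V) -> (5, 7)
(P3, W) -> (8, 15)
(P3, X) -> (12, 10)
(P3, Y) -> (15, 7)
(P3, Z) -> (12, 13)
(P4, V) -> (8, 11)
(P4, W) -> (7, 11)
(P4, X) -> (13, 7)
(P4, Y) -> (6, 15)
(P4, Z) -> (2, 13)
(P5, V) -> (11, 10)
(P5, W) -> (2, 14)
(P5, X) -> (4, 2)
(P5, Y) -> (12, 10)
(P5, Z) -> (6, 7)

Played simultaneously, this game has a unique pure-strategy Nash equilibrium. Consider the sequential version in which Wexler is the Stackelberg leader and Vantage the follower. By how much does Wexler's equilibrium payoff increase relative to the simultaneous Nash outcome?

Work backward from Vantage's decision.
- V: Vantage compares 6, 9, 5, 8, 11 and picks P5; Wexler would get 10.
- W: Vantage compares 14, 7, 8, 7, 2 and picks P1; Wexler would get 12.
- X: Vantage compares 9, 5, 12, 13, 4 and picks P4; Wexler would get 7.
- Y: Vantage compares 13, 1, 15, 6, 12 and picks P3; Wexler would get 7.
- Z: Vantage compares 3, 7, 12, 2, 6 and picks P3; Wexler would get 13.
Among 10, 12, 7, 7, 13, the best is 13 at Z. Subgame-perfect outcome: (P3, Z) with payoffs (12, 13).
For the simultaneous game, intersect best replies.
Vantage's best replies: V→P5; W→P1; X→P4; Y→P3; Z→P3.
Wexler's best replies: P1→W; P2→X; P3→W; P4→Y; P5→W.
The unique mutual best reply is (P1, W), giving (14, 12).
Wexler's commitment gain: 13 − 12 = 1.

1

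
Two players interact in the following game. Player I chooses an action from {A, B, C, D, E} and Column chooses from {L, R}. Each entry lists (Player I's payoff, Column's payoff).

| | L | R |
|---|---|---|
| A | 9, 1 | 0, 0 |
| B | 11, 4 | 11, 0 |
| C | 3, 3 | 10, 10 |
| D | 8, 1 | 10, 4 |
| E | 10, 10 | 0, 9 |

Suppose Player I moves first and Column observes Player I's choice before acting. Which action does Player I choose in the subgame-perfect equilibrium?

Backward induction with Player I moving first.
- A: BR = L, leader payoff 9.
- B: BR = L, leader payoff 11.
- C: BR = R, leader payoff 10.
- D: BR = R, leader payoff 10.
- E: BR = L, leader payoff 10.
Among 9, 11, 10, 10, 10, the best is 11 at B. Subgame-perfect outcome: (B, L) with payoffs (11, 4).

B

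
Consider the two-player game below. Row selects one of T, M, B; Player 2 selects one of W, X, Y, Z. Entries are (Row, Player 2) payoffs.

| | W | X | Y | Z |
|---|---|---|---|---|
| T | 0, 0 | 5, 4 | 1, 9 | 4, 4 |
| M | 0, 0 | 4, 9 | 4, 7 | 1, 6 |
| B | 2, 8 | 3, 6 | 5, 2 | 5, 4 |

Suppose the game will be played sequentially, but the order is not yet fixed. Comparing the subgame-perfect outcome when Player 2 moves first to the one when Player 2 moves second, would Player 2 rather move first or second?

second

If Row leads: Player 2's best replies are T→Y, M→X, B→W; Row's induced payoffs 1, 4, 2; outcome (M, X), payoffs (4, 9).
If Player 2 leads: Row's best replies are W→B, X→T, Y→B, Z→B; Player 2's induced payoffs 8, 4, 2, 4; outcome (B, W), payoffs (2, 8).
Player 2 gets 8 moving first and 9 moving second, so Player 2 prefers to move second.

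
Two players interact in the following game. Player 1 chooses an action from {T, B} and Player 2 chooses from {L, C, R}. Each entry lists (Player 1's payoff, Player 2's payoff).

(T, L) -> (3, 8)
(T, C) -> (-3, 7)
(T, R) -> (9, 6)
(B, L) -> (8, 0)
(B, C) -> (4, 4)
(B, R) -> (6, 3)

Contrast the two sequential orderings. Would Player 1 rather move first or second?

If Player 1 leads: Player 2's best replies are T→L, B→C; Player 1's induced payoffs 3, 4; outcome (B, C), payoffs (4, 4).
If Player 2 leads: Player 1's best replies are L→B, C→B, R→T; Player 2's induced payoffs 0, 4, 6; outcome (T, R), payoffs (9, 6).
Player 1 gets 4 moving first and 9 moving second, so Player 1 prefers to move second.

second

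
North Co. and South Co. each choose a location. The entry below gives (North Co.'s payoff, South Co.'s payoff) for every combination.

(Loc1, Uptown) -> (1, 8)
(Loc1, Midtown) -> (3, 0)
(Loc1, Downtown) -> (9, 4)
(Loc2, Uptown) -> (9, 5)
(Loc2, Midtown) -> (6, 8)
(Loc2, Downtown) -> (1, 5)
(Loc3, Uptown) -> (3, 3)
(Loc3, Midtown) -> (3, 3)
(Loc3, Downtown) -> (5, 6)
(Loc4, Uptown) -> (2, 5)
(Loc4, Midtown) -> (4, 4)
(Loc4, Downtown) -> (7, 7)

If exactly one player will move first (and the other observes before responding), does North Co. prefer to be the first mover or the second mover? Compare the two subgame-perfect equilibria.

first

If North Co. leads: South Co.'s best replies are Loc1→Uptown, Loc2→Midtown, Loc3→Downtown, Loc4→Downtown; North Co.'s induced payoffs 1, 6, 5, 7; outcome (Loc4, Downtown), payoffs (7, 7).
If South Co. leads: North Co.'s best replies are Uptown→Loc2, Midtown→Loc2, Downtown→Loc1; South Co.'s induced payoffs 5, 8, 4; outcome (Loc2, Midtown), payoffs (6, 8).
North Co. gets 7 moving first and 6 moving second, so North Co. prefers to move first.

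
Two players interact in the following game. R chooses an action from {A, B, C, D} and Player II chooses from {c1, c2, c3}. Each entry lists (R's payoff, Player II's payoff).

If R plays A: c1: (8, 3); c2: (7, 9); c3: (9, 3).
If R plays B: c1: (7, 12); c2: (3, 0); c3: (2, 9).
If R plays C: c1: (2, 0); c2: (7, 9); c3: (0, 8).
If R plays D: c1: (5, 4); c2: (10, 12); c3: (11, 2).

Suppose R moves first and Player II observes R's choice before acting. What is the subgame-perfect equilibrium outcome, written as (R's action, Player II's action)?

Work backward from Player II's decision.
- A: Player II compares 3, 9, 3 and picks c2; R would get 7.
- B: Player II compares 12, 0, 9 and picks c1; R would get 7.
- C: Player II compares 0, 9, 8 and picks c2; R would get 7.
- D: Player II compares 4, 12, 2 and picks c2; R would get 10.
R's induced payoffs are 7, 7, 7, 10, so R commits to D. Subgame-perfect outcome: (D, c2) with payoffs (10, 12).

(D, c2)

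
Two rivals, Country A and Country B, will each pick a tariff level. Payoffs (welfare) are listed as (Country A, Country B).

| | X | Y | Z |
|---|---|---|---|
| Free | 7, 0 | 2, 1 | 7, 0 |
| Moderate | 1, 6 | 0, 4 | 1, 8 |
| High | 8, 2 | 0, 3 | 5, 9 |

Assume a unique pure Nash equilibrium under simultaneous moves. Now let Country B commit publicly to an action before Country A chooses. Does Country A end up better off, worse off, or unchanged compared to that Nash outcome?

better off

Country A best-responds to each possible Country B move:
- X: Country A compares 7, 1, 8 and picks High; Country B would get 2.
- Y: Country A compares 2, 0, 0 and picks Free; Country B would get 1.
- Z: Country A compares 7, 1, 5 and picks Free; Country B would get 0.
Maximizing over 2, 1, 0, Country B chooses X. Subgame-perfect outcome: (High, X) with payoffs (8, 2).
For the simultaneous game, intersect best replies.
Country A's best replies: X→High; Y→Free; Z→Free.
Country B's best replies: Free→Y; Moderate→Z; High→Z.
Only (Free, Y) has each player best-responding; Nash payoffs (2, 1).
Country A earns 8 sequentially versus 2 at the Nash outcome: better off.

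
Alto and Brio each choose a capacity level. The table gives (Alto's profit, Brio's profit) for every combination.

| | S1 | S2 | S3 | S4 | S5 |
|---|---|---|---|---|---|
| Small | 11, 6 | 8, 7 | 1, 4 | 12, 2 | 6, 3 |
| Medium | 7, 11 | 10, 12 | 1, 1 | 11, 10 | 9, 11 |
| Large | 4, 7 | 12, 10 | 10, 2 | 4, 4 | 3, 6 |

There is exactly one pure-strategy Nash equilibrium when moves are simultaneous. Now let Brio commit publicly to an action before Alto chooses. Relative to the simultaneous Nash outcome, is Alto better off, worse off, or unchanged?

Work backward from Alto's decision.
- S1: BR = Small, leader payoff 6.
- S2: BR = Large, leader payoff 10.
- S3: BR = Large, leader payoff 2.
- S4: BR = Small, leader payoff 2.
- S5: BR = Medium, leader payoff 11.
Among 6, 10, 2, 2, 11, the best is 11 at S5. Subgame-perfect outcome: (Medium, S5) with payoffs (9, 11).
Under simultaneous play:
Alto's best replies: S1→Small; S2→Large; S3→Large; S4→Small; S5→Medium.
Brio's best replies: Small→S2; Medium→S2; Large→S2.
Only (Large, S2) has each player best-responding; Nash payoffs (12, 10).
Alto earns 9 sequentially versus 12 at the Nash outcome: worse off.

worse off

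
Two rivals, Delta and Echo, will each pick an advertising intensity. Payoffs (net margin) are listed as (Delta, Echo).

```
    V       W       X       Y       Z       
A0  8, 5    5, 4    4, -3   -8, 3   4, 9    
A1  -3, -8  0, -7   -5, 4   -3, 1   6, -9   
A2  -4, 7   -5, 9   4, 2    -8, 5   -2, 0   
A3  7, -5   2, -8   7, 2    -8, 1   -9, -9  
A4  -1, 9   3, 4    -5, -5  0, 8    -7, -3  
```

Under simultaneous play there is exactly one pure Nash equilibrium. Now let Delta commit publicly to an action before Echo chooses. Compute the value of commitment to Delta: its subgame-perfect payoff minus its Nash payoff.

Echo best-responds to each possible Delta move:
- A0 → Echo plays Z (best of 5, 4, -3, 3, 9); Delta gets 4.
- A1 → Echo plays X (best of -8, -7, 4, 1, -9); Delta gets -5.
- A2 → Echo plays W (best of 7, 9, 2, 5, 0); Delta gets -5.
- A3 → Echo plays X (best of -5, -8, 2, 1, -9); Delta gets 7.
- A4 → Echo plays V (best of 9, 4, -5, 8, -3); Delta gets -1.
Among 4, -5, -5, 7, -1, the best is 7 at A3. Subgame-perfect outcome: (A3, X) with payoffs (7, 2).
For the simultaneous game, intersect best replies.
Delta's best replies: V→A0; W→A0; X→A3; Y→A4; Z→A1.
Echo's best replies: A0→Z; A1→X; A2→W; A3→X; A4→V.
The unique mutual best reply is (A3, X), giving (7, 2).
Delta's commitment gain: 7 − 7 = 0.

0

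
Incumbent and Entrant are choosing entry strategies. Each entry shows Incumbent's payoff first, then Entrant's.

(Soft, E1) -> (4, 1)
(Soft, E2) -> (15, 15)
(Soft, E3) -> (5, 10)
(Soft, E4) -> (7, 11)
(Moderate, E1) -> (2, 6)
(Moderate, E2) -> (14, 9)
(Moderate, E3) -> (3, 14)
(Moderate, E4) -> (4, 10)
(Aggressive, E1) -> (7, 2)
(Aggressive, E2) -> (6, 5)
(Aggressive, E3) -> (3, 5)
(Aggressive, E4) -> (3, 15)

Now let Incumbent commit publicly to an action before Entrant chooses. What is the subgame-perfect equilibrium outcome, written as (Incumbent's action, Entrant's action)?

(Soft, E2)

Backward induction with Incumbent moving first.
- Soft: BR = E2, leader payoff 15.
- Moderate: BR = E3, leader payoff 3.
- Aggressive: BR = E4, leader payoff 3.
Among 15, 3, 3, the best is 15 at Soft. Subgame-perfect outcome: (Soft, E2) with payoffs (15, 15).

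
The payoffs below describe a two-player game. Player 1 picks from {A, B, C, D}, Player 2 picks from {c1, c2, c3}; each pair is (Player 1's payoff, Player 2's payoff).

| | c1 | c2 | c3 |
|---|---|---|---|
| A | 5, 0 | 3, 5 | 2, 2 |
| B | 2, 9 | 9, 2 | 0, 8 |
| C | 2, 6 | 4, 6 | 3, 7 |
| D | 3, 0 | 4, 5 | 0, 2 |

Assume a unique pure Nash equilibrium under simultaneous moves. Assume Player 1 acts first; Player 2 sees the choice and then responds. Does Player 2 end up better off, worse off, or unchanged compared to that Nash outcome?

Player 2 best-responds to each possible Player 1 move:
- A: Player 2 compares 0, 5, 2 and picks c2; Player 1 would get 3.
- B: Player 2 compares 9, 2, 8 and picks c1; Player 1 would get 2.
- C: Player 2 compares 6, 6, 7 and picks c3; Player 1 would get 3.
- D: Player 2 compares 0, 5, 2 and picks c2; Player 1 would get 4.
Player 1's induced payoffs are 3, 2, 3, 4, so Player 1 commits to D. Subgame-perfect outcome: (D, c2) with payoffs (4, 5).
Now find the simultaneous Nash equilibrium.
Player 1's best replies: c1→A; c2→B; c3→C.
Player 2's best replies: A→c2; B→c1; C→c3; D→c2.
The unique mutual best reply is (C, c3), giving (3, 7).
Player 2 earns 5 sequentially versus 7 at the Nash outcome: worse off.

worse off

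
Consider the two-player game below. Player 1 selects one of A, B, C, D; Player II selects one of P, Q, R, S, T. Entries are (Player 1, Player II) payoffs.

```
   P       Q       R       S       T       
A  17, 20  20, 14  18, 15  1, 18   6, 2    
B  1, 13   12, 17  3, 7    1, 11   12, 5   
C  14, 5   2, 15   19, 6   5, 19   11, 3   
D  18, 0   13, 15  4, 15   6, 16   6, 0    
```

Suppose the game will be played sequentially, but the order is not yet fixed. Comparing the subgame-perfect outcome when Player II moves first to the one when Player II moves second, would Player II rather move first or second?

If Player 1 leads: Player II's best replies are A→P, B→Q, C→S, D→S; Player 1's induced payoffs 17, 12, 5, 6; outcome (A, P), payoffs (17, 20).
If Player II leads: Player 1's best replies are P→D, Q→A, R→C, S→D, T→B; Player II's induced payoffs 0, 14, 6, 16, 5; outcome (D, S), payoffs (6, 16).
Player II gets 16 moving first and 20 moving second, so Player II prefers to move second.

second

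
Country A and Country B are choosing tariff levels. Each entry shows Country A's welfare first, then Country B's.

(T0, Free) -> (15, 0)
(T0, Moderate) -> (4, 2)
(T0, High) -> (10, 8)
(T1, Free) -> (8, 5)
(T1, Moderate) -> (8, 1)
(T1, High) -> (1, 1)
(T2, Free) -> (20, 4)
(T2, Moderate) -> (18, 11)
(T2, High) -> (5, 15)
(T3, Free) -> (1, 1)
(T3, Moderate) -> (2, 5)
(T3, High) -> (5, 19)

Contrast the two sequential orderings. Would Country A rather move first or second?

If Country A leads: Country B's best replies are T0→High, T1→Free, T2→High, T3→High; Country A's induced payoffs 10, 8, 5, 5; outcome (T0, High), payoffs (10, 8).
If Country B leads: Country A's best replies are Free→T2, Moderate→T2, High→T0; Country B's induced payoffs 4, 11, 8; outcome (T2, Moderate), payoffs (18, 11).
Country A gets 10 moving first and 18 moving second, so Country A prefers to move second.

second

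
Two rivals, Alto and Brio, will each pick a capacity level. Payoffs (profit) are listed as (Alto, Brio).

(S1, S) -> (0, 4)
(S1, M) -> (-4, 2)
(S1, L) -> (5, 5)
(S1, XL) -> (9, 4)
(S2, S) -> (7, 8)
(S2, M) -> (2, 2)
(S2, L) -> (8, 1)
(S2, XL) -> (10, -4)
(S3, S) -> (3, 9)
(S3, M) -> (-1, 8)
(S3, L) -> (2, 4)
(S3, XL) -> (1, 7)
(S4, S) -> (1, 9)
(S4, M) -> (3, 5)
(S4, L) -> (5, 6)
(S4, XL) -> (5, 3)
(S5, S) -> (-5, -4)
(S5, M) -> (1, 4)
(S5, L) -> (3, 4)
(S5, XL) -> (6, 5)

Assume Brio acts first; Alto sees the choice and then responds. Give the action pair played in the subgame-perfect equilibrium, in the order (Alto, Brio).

Work backward from Alto's decision.
- S → Alto plays S2 (best of 0, 7, 3, 1, -5); Brio gets 8.
- M → Alto plays S4 (best of -4, 2, -1, 3, 1); Brio gets 5.
- L → Alto plays S2 (best of 5, 8, 2, 5, 3); Brio gets 1.
- XL → Alto plays S2 (best of 9, 10, 1, 5, 6); Brio gets -4.
Among 8, 5, 1, -4, the best is 8 at S. Subgame-perfect outcome: (S2, S) with payoffs (7, 8).

(S2, S)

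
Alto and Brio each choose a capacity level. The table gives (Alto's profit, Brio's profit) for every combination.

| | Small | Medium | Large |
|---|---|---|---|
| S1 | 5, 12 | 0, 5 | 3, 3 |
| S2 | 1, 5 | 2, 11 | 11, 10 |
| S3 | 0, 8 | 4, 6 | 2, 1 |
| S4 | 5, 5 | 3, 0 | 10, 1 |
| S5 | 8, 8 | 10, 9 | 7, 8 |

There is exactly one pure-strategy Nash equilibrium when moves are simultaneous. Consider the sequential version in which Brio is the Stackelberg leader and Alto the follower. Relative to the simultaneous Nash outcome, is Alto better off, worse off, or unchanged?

Alto best-responds to each possible Brio move:
- Small → Alto plays S5 (best of 5, 1, 0, 5, 8); Brio gets 8.
- Medium → Alto plays S5 (best of 0, 2, 4, 3, 10); Brio gets 9.
- Large → Alto plays S2 (best of 3, 11, 2, 10, 7); Brio gets 10.
Brio's induced payoffs are 8, 9, 10, so Brio commits to Large. Subgame-perfect outcome: (S2, Large) with payoffs (11, 10).
Now find the simultaneous Nash equilibrium.
Alto's best replies: Small→S5; Medium→S5; Large→S2.
Brio's best replies: S1→Small; S2→Medium; S3→Small; S4→Small; S5→Medium.
Only (S5, Medium) has each player best-responding; Nash payoffs (10, 9).
Alto earns 11 sequentially versus 10 at the Nash outcome: better off.

better off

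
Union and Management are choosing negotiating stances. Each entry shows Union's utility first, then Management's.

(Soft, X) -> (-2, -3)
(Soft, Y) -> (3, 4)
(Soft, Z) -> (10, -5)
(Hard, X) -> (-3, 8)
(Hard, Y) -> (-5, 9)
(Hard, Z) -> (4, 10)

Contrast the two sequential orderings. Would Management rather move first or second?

If Union leads: Management's best replies are Soft→Y, Hard→Z; Union's induced payoffs 3, 4; outcome (Hard, Z), payoffs (4, 10).
If Management leads: Union's best replies are X→Soft, Y→Soft, Z→Soft; Management's induced payoffs -3, 4, -5; outcome (Soft, Y), payoffs (3, 4).
Management gets 4 moving first and 10 moving second, so Management prefers to move second.

second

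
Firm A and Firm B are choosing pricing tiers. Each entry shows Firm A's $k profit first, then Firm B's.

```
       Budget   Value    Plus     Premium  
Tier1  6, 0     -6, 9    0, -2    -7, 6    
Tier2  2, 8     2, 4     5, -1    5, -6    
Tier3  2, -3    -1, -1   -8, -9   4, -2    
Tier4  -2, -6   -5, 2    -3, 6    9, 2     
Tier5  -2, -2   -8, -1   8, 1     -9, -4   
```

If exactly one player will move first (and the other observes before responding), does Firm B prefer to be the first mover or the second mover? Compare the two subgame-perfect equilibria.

first

If Firm A leads: Firm B's best replies are Tier1→Value, Tier2→Budget, Tier3→Value, Tier4→Plus, Tier5→Plus; Firm A's induced payoffs -6, 2, -1, -3, 8; outcome (Tier5, Plus), payoffs (8, 1).
If Firm B leads: Firm A's best replies are Budget→Tier1, Value→Tier2, Plus→Tier5, Premium→Tier4; Firm B's induced payoffs 0, 4, 1, 2; outcome (Tier2, Value), payoffs (2, 4).
Firm B gets 4 moving first and 1 moving second, so Firm B prefers to move first.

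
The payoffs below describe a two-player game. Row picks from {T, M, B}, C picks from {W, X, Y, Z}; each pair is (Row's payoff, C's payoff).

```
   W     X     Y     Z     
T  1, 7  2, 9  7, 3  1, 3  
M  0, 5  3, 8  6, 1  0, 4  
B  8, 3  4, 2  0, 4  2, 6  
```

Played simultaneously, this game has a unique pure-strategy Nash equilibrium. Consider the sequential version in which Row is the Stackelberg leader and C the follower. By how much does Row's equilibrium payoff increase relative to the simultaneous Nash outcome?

1

Backward induction with Row moving first.
- T → C plays X (best of 7, 9, 3, 3); Row gets 2.
- M → C plays X (best of 5, 8, 1, 4); Row gets 3.
- B → C plays Z (best of 3, 2, 4, 6); Row gets 2.
Row's induced payoffs are 2, 3, 2, so Row commits to M. Subgame-perfect outcome: (M, X) with payoffs (3, 8).
For the simultaneous game, intersect best replies.
Row's best replies: W→B; X→B; Y→T; Z→B.
C's best replies: T→X; M→X; B→Z.
Only (B, Z) has each player best-responding; Nash payoffs (2, 6).
Row's commitment gain: 3 − 2 = 1.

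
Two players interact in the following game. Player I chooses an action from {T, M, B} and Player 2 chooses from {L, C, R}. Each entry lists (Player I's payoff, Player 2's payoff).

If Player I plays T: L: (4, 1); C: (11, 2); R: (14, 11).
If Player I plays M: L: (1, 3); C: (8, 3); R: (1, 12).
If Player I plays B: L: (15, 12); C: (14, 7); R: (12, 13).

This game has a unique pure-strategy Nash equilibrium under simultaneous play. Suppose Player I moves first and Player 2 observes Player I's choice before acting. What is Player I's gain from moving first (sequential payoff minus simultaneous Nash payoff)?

Player 2 best-responds to each possible Player I move:
- T: Player 2 compares 1, 2, 11 and picks R; Player I would get 14.
- M: Player 2 compares 3, 3, 12 and picks R; Player I would get 1.
- B: Player 2 compares 12, 7, 13 and picks R; Player I would get 12.
Player I's induced payoffs are 14, 1, 12, so Player I commits to T. Subgame-perfect outcome: (T, R) with payoffs (14, 11).
Under simultaneous play:
Player I's best replies: L→B; C→B; R→T.
Player 2's best replies: T→R; M→R; B→R.
The unique mutual best reply is (T, R), giving (14, 11).
Player I's commitment gain: 14 − 14 = 0.

0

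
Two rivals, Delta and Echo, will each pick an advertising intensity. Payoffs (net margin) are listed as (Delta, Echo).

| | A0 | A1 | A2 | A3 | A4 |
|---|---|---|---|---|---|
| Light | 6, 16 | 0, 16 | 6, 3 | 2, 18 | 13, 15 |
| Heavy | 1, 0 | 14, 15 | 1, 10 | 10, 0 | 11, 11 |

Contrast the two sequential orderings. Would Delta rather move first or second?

If Delta leads: Echo's best replies are Light→A3, Heavy→A1; Delta's induced payoffs 2, 14; outcome (Heavy, A1), payoffs (14, 15).
If Echo leads: Delta's best replies are A0→Light, A1→Heavy, A2→Light, A3→Heavy, A4→Light; Echo's induced payoffs 16, 15, 3, 0, 15; outcome (Light, A0), payoffs (6, 16).
Delta gets 14 moving first and 6 moving second, so Delta prefers to move first.

first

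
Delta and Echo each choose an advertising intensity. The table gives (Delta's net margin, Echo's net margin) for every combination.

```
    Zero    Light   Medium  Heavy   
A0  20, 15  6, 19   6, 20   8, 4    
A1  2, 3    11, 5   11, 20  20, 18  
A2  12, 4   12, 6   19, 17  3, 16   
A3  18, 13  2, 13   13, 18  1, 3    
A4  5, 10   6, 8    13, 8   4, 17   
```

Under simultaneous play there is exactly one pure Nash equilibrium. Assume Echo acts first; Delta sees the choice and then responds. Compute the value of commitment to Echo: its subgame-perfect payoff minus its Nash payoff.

1

Backward induction with Echo moving first.
- Zero → Delta plays A0 (best of 20, 2, 12, 18, 5); Echo gets 15.
- Light → Delta plays A2 (best of 6, 11, 12, 2, 6); Echo gets 6.
- Medium → Delta plays A2 (best of 6, 11, 19, 13, 13); Echo gets 17.
- Heavy → Delta plays A1 (best of 8, 20, 3, 1, 4); Echo gets 18.
Maximizing over 15, 6, 17, 18, Echo chooses Heavy. Subgame-perfect outcome: (A1, Heavy) with payoffs (20, 18).
For the simultaneous game, intersect best replies.
Delta's best replies: Zero→A0; Light→A2; Medium→A2; Heavy→A1.
Echo's best replies: A0→Medium; A1→Medium; A2→Medium; A3→Medium; A4→Heavy.
Only (A2, Medium) has each player best-responding; Nash payoffs (19, 17).
Echo's commitment gain: 18 − 17 = 1.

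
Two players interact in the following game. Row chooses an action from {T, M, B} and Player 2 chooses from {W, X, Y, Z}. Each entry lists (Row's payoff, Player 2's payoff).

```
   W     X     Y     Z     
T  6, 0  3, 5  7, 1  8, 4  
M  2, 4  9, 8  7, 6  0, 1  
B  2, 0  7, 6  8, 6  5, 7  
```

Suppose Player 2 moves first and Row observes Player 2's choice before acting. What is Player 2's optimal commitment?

X

Row best-responds to each possible Player 2 move:
- W → Row plays T (best of 6, 2, 2); Player 2 gets 0.
- X → Row plays M (best of 3, 9, 7); Player 2 gets 8.
- Y → Row plays B (best of 7, 7, 8); Player 2 gets 6.
- Z → Row plays T (best of 8, 0, 5); Player 2 gets 4.
Among 0, 8, 6, 4, the best is 8 at X. Subgame-perfect outcome: (M, X) with payoffs (9, 8).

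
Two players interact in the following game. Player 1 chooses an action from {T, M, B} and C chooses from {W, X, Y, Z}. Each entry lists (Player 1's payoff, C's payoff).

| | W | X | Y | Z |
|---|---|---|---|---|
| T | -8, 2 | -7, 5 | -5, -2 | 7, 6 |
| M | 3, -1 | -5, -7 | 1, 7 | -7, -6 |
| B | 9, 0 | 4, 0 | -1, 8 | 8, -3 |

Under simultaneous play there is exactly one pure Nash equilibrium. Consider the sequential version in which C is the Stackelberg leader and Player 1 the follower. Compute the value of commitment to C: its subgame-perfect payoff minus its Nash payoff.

Backward induction with C moving first.
- W → Player 1 plays B (best of -8, 3, 9); C gets 0.
- X → Player 1 plays B (best of -7, -5, 4); C gets 0.
- Y → Player 1 plays M (best of -5, 1, -1); C gets 7.
- Z → Player 1 plays B (best of 7, -7, 8); C gets -3.
Among 0, 0, 7, -3, the best is 7 at Y. Subgame-perfect outcome: (M, Y) with payoffs (1, 7).
For the simultaneous game, intersect best replies.
Player 1's best replies: W→B; X→B; Y→M; Z→B.
C's best replies: T→Z; M→Y; B→Y.
Only (M, Y) has each player best-responding; Nash payoffs (1, 7).
C's commitment gain: 7 − 7 = 0.

0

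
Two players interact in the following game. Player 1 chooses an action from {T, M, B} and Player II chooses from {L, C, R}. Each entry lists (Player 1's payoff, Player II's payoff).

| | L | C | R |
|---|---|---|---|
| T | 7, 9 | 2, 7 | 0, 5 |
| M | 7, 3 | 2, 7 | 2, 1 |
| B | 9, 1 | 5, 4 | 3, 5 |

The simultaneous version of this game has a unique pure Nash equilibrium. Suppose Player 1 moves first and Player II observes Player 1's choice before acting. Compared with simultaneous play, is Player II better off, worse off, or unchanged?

better off

Backward induction with Player 1 moving first.
- T → Player II plays L (best of 9, 7, 5); Player 1 gets 7.
- M → Player II plays C (best of 3, 7, 1); Player 1 gets 2.
- B → Player II plays R (best of 1, 4, 5); Player 1 gets 3.
Maximizing over 7, 2, 3, Player 1 chooses T. Subgame-perfect outcome: (T, L) with payoffs (7, 9).
For the simultaneous game, intersect best replies.
Player 1's best replies: L→B; C→B; R→B.
Player II's best replies: T→L; M→C; B→R.
Only (B, R) has each player best-responding; Nash payoffs (3, 5).
Player II earns 9 sequentially versus 5 at the Nash outcome: better off.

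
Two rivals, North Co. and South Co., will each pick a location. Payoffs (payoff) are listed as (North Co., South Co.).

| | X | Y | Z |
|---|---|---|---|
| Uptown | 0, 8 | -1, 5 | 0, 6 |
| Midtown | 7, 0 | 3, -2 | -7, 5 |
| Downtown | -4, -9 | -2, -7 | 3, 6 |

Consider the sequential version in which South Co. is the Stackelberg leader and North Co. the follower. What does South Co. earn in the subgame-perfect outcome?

6

Work backward from North Co.'s decision.
- X: North Co. compares 0, 7, -4 and picks Midtown; South Co. would get 0.
- Y: North Co. compares -1, 3, -2 and picks Midtown; South Co. would get -2.
- Z: North Co. compares 0, -7, 3 and picks Downtown; South Co. would get 6.
Maximizing over 0, -2, 6, South Co. chooses Z. Subgame-perfect outcome: (Downtown, Z) with payoffs (3, 6).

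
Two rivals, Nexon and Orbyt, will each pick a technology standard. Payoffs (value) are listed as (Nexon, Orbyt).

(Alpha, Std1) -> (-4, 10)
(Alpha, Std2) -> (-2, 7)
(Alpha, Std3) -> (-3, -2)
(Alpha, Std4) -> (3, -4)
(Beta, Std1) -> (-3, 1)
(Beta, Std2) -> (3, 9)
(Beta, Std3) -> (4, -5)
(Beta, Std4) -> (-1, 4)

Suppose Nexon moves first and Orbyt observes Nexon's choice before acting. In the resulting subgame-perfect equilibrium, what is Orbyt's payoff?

9

Solve by backward induction (Nexon leads).
- Alpha: Orbyt compares 10, 7, -2, -4 and picks Std1; Nexon would get -4.
- Beta: Orbyt compares 1, 9, -5, 4 and picks Std2; Nexon would get 3.
Nexon's induced payoffs are -4, 3, so Nexon commits to Beta. Subgame-perfect outcome: (Beta, Std2) with payoffs (3, 9).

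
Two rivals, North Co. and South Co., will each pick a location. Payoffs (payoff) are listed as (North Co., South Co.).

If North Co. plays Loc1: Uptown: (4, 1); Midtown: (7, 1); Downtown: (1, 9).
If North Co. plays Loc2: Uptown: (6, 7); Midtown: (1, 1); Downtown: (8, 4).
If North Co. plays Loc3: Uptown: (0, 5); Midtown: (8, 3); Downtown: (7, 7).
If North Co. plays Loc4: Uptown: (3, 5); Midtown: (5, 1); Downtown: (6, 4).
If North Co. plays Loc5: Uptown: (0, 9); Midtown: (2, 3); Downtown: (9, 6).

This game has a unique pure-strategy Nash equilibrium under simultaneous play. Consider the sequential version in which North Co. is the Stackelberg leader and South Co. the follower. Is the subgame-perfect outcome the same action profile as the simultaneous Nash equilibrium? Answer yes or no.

South Co. best-responds to each possible North Co. move:
- Loc1: South Co. compares 1, 1, 9 and picks Downtown; North Co. would get 1.
- Loc2: South Co. compares 7, 1, 4 and picks Uptown; North Co. would get 6.
- Loc3: South Co. compares 5, 3, 7 and picks Downtown; North Co. would get 7.
- Loc4: South Co. compares 5, 1, 4 and picks Uptown; North Co. would get 3.
- Loc5: South Co. compares 9, 3, 6 and picks Uptown; North Co. would get 0.
Among 1, 6, 7, 3, 0, the best is 7 at Loc3. Subgame-perfect outcome: (Loc3, Downtown) with payoffs (7, 7).
Under simultaneous play:
North Co.'s best replies: Uptown→Loc2; Midtown→Loc3; Downtown→Loc5.
South Co.'s best replies: Loc1→Downtown; Loc2→Uptown; Loc3→Downtown; Loc4→Uptown; Loc5→Uptown.
Only (Loc2, Uptown) has each player best-responding; Nash payoffs (6, 7).
Sequential outcome (Loc3, Downtown) differs from the Nash profile (Loc2, Uptown).

no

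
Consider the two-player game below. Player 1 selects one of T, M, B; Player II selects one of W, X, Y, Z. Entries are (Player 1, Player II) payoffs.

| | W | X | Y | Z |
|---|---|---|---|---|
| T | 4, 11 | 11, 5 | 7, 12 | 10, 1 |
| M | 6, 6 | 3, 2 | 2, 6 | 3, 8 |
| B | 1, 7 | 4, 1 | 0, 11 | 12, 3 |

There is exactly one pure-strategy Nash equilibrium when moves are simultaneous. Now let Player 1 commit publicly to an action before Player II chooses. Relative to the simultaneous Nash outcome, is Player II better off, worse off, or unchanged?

Backward induction with Player 1 moving first.
- T: Player II compares 11, 5, 12, 1 and picks Y; Player 1 would get 7.
- M: Player II compares 6, 2, 6, 8 and picks Z; Player 1 would get 3.
- B: Player II compares 7, 1, 11, 3 and picks Y; Player 1 would get 0.
Among 7, 3, 0, the best is 7 at T. Subgame-perfect outcome: (T, Y) with payoffs (7, 12).
Now find the simultaneous Nash equilibrium.
Player 1's best replies: W→M; X→T; Y→T; Z→B.
Player II's best replies: T→Y; M→Z; B→Y.
The unique mutual best reply is (T, Y), giving (7, 12).
Player II earns 12 sequentially versus 12 at the Nash outcome: unchanged.

unchanged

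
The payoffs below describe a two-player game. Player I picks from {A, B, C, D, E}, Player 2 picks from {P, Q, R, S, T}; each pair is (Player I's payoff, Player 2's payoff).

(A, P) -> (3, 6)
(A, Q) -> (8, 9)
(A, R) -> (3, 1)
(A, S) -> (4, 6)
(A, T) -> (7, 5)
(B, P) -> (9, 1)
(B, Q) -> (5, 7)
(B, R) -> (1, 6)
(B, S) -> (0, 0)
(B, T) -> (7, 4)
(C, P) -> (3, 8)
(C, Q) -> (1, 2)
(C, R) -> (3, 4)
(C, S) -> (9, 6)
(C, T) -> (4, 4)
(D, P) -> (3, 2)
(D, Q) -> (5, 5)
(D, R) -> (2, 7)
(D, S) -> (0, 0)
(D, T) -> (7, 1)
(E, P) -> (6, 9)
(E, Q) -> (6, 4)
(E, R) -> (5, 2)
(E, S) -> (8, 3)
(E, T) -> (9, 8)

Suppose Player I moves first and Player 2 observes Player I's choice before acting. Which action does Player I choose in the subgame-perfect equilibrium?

A

Player 2 best-responds to each possible Player I move:
- A: Player 2 compares 6, 9, 1, 6, 5 and picks Q; Player I would get 8.
- B: Player 2 compares 1, 7, 6, 0, 4 and picks Q; Player I would get 5.
- C: Player 2 compares 8, 2, 4, 6, 4 and picks P; Player I would get 3.
- D: Player 2 compares 2, 5, 7, 0, 1 and picks R; Player I would get 2.
- E: Player 2 compares 9, 4, 2, 3, 8 and picks P; Player I would get 6.
Among 8, 5, 3, 2, 6, the best is 8 at A. Subgame-perfect outcome: (A, Q) with payoffs (8, 9).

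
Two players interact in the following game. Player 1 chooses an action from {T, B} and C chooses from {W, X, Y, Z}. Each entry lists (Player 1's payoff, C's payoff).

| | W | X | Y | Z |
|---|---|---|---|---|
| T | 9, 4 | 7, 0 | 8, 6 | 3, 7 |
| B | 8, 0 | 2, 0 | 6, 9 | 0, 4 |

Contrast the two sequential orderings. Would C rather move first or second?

second

If Player 1 leads: C's best replies are T→Z, B→Y; Player 1's induced payoffs 3, 6; outcome (B, Y), payoffs (6, 9).
If C leads: Player 1's best replies are W→T, X→T, Y→T, Z→T; C's induced payoffs 4, 0, 6, 7; outcome (T, Z), payoffs (3, 7).
C gets 7 moving first and 9 moving second, so C prefers to move second.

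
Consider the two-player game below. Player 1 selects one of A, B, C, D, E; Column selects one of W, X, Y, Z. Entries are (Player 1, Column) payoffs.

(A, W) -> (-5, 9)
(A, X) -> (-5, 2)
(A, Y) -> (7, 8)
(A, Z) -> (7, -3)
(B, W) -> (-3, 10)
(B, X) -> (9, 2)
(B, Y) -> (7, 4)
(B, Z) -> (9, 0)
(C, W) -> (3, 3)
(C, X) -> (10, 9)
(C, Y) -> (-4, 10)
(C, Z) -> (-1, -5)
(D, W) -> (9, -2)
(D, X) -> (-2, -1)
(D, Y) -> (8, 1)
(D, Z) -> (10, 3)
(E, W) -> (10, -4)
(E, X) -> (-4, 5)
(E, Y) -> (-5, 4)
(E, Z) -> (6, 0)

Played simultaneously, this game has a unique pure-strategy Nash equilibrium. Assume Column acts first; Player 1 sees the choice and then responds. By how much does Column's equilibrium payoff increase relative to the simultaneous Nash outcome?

Player 1 best-responds to each possible Column move:
- W: BR = E, leader payoff -4.
- X: BR = C, leader payoff 9.
- Y: BR = D, leader payoff 1.
- Z: BR = D, leader payoff 3.
Column's induced payoffs are -4, 9, 1, 3, so Column commits to X. Subgame-perfect outcome: (C, X) with payoffs (10, 9).
For the simultaneous game, intersect best replies.
Player 1's best replies: W→E; X→C; Y→D; Z→D.
Column's best replies: A→W; B→W; C→Y; D→Z; E→X.
The unique mutual best reply is (D, Z), giving (10, 3).
Column's commitment gain: 9 − 3 = 6.

6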